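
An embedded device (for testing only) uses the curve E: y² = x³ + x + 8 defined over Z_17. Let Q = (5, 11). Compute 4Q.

(2, 16)

Double-and-add on 4 = (100)₂. Start with Q = (5, 11) for the leading 1-bit.
double: tangent at (5, 11): λ = (3·5² + 1)/(2·11) ≡ 8/5. 5⁻¹ ≡ 7 (mod 17) since 5·7 = 35 ≡ 1, so λ ≡ 8·7 ≡ 5.
  x = λ² - 5 - 5 = 25 - 10 ≡ 15; y = λ·(5 - 15) - 11 ≡ 7. → (15, 7)
double: tangent at (15, 7): λ = (3·15² + 1)/(2·7) ≡ 13/14. 14⁻¹ ≡ 11 (mod 17) since 14·11 = 154 ≡ 1, so λ ≡ 13·11 ≡ 7.
  x = λ² - 15 - 15 = 49 - 30 ≡ 2; y = λ·(15 - 2) - 7 ≡ 16. → (2, 16)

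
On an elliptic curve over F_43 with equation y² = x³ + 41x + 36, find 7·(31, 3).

(24, 3)

Write G = (31, 3).
Double-and-add on 7 = (111)₂. Start with G = (31, 3) for the leading 1-bit.
double: tangent at (31, 3): λ = (3·31² + 41)/(2·3) ≡ 0/6. 6⁻¹ ≡ 36 (mod 43) since 6·36 = 216 ≡ 1, so λ ≡ 0·36 ≡ 0.
  x = λ² - 31 - 31 = 0 - 62 ≡ 24; y = λ·(31 - 24) - 3 ≡ 40. → (24, 40)
add G: (24, 40) + (31, 3). λ = (3 - 40)/(31 - 24) ≡ 6/7 mod 43. 7⁻¹ ≡ 37 (mod 43) since 7·37 = 259 ≡ 1, so λ ≡ 7.
  x = λ² - 24 - 31 = 49 - 55 ≡ 37; y = λ·(24 - 37) - 40 ≡ 41. → (37, 41)
double: tangent at (37, 41): λ = (3·37² + 41)/(2·41) ≡ 20/39. 39⁻¹ ≡ 32 (mod 43) since 39·32 = 1248 ≡ 1, so λ ≡ 20·32 ≡ 38.
  x = λ² - 37 - 37 = 1444 - 74 ≡ 37; y = λ·(37 - 37) - 41 ≡ 2. → (37, 2)
add G: (37, 2) + (31, 3). λ = (3 - 2)/(31 - 37) ≡ 1/37 mod 43. 37⁻¹ ≡ 7 (mod 43), so λ ≡ 7.
  x = λ² - 37 - 31 = 49 - 68 ≡ 24; y = λ·(37 - 24) - 2 ≡ 3. → (24, 3)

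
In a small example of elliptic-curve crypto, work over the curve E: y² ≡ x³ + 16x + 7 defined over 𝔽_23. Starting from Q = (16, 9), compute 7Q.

(16, 9)

Double-and-add on 7 = (111)₂. Start with Q = (16, 9) for the leading 1-bit.
double: tangent at (16, 9): λ = (3·16² + 16)/(2·9) ≡ 2/18. 18⁻¹ ≡ 9 (mod 23), so λ ≡ 2·9 ≡ 18.
  x = λ² - 16 - 16 = 324 - 32 ≡ 16; y = λ·(16 - 16) - 9 ≡ 14. → (16, 14)
add Q: (16, 14) + (16, 9): same x and y₁ ≡ -y₂, so the sum is O.
double: O + O = O (identity).
add Q: O + (16, 9) = (16, 9) (identity).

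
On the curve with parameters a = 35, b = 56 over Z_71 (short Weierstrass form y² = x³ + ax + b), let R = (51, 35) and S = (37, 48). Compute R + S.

(51, 35) + (37, 48). λ = (48 - 35)/(37 - 51) ≡ 13/57 mod 71. 57⁻¹ ≡ 5 (mod 71), so λ ≡ 65.
  x = λ² - 51 - 37 = 4225 - 88 ≡ 19; y = λ·(51 - 19) - 35 ≡ 57. → (19, 57)

(19, 57)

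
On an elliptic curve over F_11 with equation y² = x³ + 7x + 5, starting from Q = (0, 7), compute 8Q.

(5, 0)

Repeated addition: build up to 8Q.
2Q: tangent at (0, 7): λ = (3·0² + 7)/(2·7) ≡ 7/3. 3⁻¹ ≡ 4 (mod 11), so λ ≡ 7·4 ≡ 6.
  x = λ² - 0 - 0 = 36 - 0 ≡ 3; y = λ·(0 - 3) - 7 ≡ 8. → (3, 8)
3Q: (3, 8) + (0, 7). λ = (7 - 8)/(0 - 3) ≡ 10/8 mod 11. 8⁻¹ ≡ 7 (mod 11), so λ ≡ 4.
  x = λ² - 3 - 0 = 16 - 3 ≡ 2; y = λ·(3 - 2) - 8 ≡ 7. → (2, 7)
4Q: (2, 7) + (0, 7). λ = (7 - 7)/(0 - 2) ≡ 0/9 mod 11. 9⁻¹ ≡ 5 (mod 11), so λ ≡ 0.
  x = λ² - 2 - 0 = 0 - 2 ≡ 9; y = λ·(2 - 9) - 7 ≡ 4. → (9, 4)
5Q: (9, 4) + (0, 7). λ = (7 - 4)/(0 - 9) ≡ 3/2 mod 11. 2⁻¹ ≡ 6 (mod 11), so λ ≡ 7.
  x = λ² - 9 - 0 = 49 - 9 ≡ 7; y = λ·(9 - 7) - 4 ≡ 10. → (7, 10)
6Q: (7, 10) + (0, 7). λ = (7 - 10)/(0 - 7) ≡ 8/4 mod 11. 4⁻¹ ≡ 3 (mod 11) since 4·3 = 12 ≡ 1, so λ ≡ 2.
  x = λ² - 7 - 0 = 4 - 7 ≡ 8; y = λ·(7 - 8) - 10 ≡ 10. → (8, 10)
7Q: (8, 10) + (0, 7). λ = (7 - 10)/(0 - 8) ≡ 8/3 mod 11. 3⁻¹ ≡ 4 (mod 11) since 3·4 = 12 ≡ 1, so λ ≡ 10.
  x = λ² - 8 - 0 = 100 - 8 ≡ 4; y = λ·(8 - 4) - 10 ≡ 8. → (4, 8)
8Q: (4, 8) + (0, 7). λ = (7 - 8)/(0 - 4) ≡ 10/7 mod 11. 7⁻¹ ≡ 8 (mod 11) since 7·8 = 56 ≡ 1, so λ ≡ 3.
  x = λ² - 4 - 0 = 9 - 4 ≡ 5; y = λ·(4 - 5) - 8 ≡ 0. → (5, 0)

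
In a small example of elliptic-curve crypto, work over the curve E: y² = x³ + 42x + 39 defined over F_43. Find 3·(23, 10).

(4, 23)

Write G = (23, 10).
Repeated addition: build up to 3G.
2G: tangent at (23, 10): λ = (3·23² + 42)/(2·10) ≡ 38/20. 20⁻¹ ≡ 28 (mod 43) since 20·28 = 560 ≡ 1, so λ ≡ 38·28 ≡ 32.
  x = λ² - 23 - 23 = 1024 - 46 ≡ 32; y = λ·(23 - 32) - 10 ≡ 3. → (32, 3)
3G: (32, 3) + (23, 10). λ = (10 - 3)/(23 - 32) ≡ 7/34 mod 43. 34⁻¹ ≡ 19 (mod 43), so λ ≡ 4.
  x = λ² - 32 - 23 = 16 - 55 ≡ 4; y = λ·(32 - 4) - 3 ≡ 23. → (4, 23)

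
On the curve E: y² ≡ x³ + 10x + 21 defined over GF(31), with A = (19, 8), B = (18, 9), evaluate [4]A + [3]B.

First 4A:
Double-and-add on 4 = (100)₂. Start with A = (19, 8) for the leading 1-bit.
double: tangent at (19, 8): λ = (3·19² + 10)/(2·8) ≡ 8/16. 16⁻¹ ≡ 2 (mod 31), so λ ≡ 8·2 ≡ 16.
  x = λ² - 19 - 19 = 256 - 38 ≡ 1; y = λ·(19 - 1) - 8 ≡ 1. → (1, 1)
double: tangent at (1, 1): λ = (3·1² + 10)/(2·1) ≡ 13/2. 2⁻¹ ≡ 16 (mod 31) since 2·16 = 32 ≡ 1, so λ ≡ 13·16 ≡ 22.
  x = λ² - 1 - 1 = 484 - 2 ≡ 17; y = λ·(1 - 17) - 1 ≡ 19. → (17, 19)
4A = (17, 19).
Next 3B:
Repeated addition: build up to 3B.
2B: tangent at (18, 9): λ = (3·18² + 10)/(2·9) ≡ 21/18. 18⁻¹ ≡ 19 (mod 31), so λ ≡ 21·19 ≡ 27.
  x = λ² - 18 - 18 = 729 - 36 ≡ 11; y = λ·(18 - 11) - 9 ≡ 25. → (11, 25)
3B: (11, 25) + (18, 9). λ = (9 - 25)/(18 - 11) ≡ 15/7 mod 31. 7⁻¹ ≡ 9 (mod 31) since 7·9 = 63 ≡ 1, so λ ≡ 11.
  x = λ² - 11 - 18 = 121 - 29 ≡ 30; y = λ·(11 - 30) - 25 ≡ 14. → (30, 14)
3B = (30, 14).
Finally 4A + 3B:
(17, 19) + (30, 14). λ = (14 - 19)/(30 - 17) ≡ 26/13 mod 31. 13⁻¹ ≡ 12 (mod 31), so λ ≡ 2.
  x = λ² - 17 - 30 = 4 - 47 ≡ 19; y = λ·(17 - 19) - 19 ≡ 8. → (19, 8)

(19, 8)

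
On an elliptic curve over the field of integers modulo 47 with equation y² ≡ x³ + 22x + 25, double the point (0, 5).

(18, 40)

tangent at (0, 5): λ = (3·0² + 22)/(2·5) ≡ 22/10. 10⁻¹ ≡ 33 (mod 47) since 10·33 = 330 ≡ 1, so λ ≡ 22·33 ≡ 21.
  x = λ² - 0 - 0 = 441 - 0 ≡ 18; y = λ·(0 - 18) - 5 ≡ 40. → (18, 40)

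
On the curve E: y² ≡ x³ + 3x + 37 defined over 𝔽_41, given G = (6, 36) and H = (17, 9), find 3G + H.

(22, 3)

First 3G:
Repeated addition: build up to 3G.
2G: tangent at (6, 36): λ = (3·6² + 3)/(2·36) ≡ 29/31. 31⁻¹ ≡ 4 (mod 41), so λ ≡ 29·4 ≡ 34.
  x = λ² - 6 - 6 = 1156 - 12 ≡ 37; y = λ·(6 - 37) - 36 ≡ 17. → (37, 17)
3G: (37, 17) + (6, 36). λ = (36 - 17)/(6 - 37) ≡ 19/10 mod 41. 10⁻¹ ≡ 37 (mod 41) since 10·37 = 370 ≡ 1, so λ ≡ 6.
  x = λ² - 37 - 6 = 36 - 43 ≡ 34; y = λ·(37 - 34) - 17 ≡ 1. → (34, 1)
3G = (34, 1).
Finally 3G + H:
(34, 1) + (17, 9). λ = (9 - 1)/(17 - 34) ≡ 8/24 mod 41. 24⁻¹ ≡ 12 (mod 41), so λ ≡ 14.
  x = λ² - 34 - 17 = 196 - 51 ≡ 22; y = λ·(34 - 22) - 1 ≡ 3. → (22, 3)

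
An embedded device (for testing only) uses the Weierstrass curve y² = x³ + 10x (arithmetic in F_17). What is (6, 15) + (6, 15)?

tangent at (6, 15): λ = (3·6² + 10)/(2·15) ≡ 16/13. 13⁻¹ ≡ 4 (mod 17) since 13·4 = 52 ≡ 1, so λ ≡ 16·4 ≡ 13.
  x = λ² - 6 - 6 = 169 - 12 ≡ 4; y = λ·(6 - 4) - 15 ≡ 11. → (4, 11)

(4, 11)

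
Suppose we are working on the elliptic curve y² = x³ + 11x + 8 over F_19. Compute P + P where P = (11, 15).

(13, 12)

tangent at (11, 15): λ = (3·11² + 11)/(2·15) ≡ 13/11. 11⁻¹ ≡ 7 (mod 19), so λ ≡ 13·7 ≡ 15.
  x = λ² - 11 - 11 = 225 - 22 ≡ 13; y = λ·(11 - 13) - 15 ≡ 12. → (13, 12)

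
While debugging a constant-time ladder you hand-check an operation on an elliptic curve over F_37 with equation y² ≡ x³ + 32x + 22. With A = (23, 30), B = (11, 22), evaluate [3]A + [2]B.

(26, 2)

First 3A:
Repeated addition: build up to 3A.
2A: tangent at (23, 30): λ = (3·23² + 32)/(2·30) ≡ 28/23. 23⁻¹ ≡ 29 (mod 37), so λ ≡ 28·29 ≡ 35.
  x = λ² - 23 - 23 = 1225 - 46 ≡ 32; y = λ·(23 - 32) - 30 ≡ 25. → (32, 25)
3A: (32, 25) + (23, 30). λ = (30 - 25)/(23 - 32) ≡ 5/28 mod 37. 28⁻¹ ≡ 4 (mod 37), so λ ≡ 20.
  x = λ² - 32 - 23 = 400 - 55 ≡ 12; y = λ·(32 - 12) - 25 ≡ 5. → (12, 5)
3A = (12, 5).
Next 2B:
Repeated addition: build up to 2B.
2B: tangent at (11, 22): λ = (3·11² + 32)/(2·22) ≡ 25/7. 7⁻¹ ≡ 16 (mod 37) since 7·16 = 112 ≡ 1, so λ ≡ 25·16 ≡ 30.
  x = λ² - 11 - 11 = 900 - 22 ≡ 27; y = λ·(11 - 27) - 22 ≡ 16. → (27, 16)
2B = (27, 16).
Finally 3A + 2B:
(12, 5) + (27, 16). λ = (16 - 5)/(27 - 12) ≡ 11/15 mod 37. 15⁻¹ ≡ 5 (mod 37) since 15·5 = 75 ≡ 1, so λ ≡ 18.
  x = λ² - 12 - 27 = 324 - 39 ≡ 26; y = λ·(12 - 26) - 5 ≡ 2. → (26, 2)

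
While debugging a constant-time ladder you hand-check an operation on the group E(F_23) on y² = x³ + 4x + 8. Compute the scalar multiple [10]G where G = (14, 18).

(3, 22)

Repeated addition: build up to 10G.
2G: tangent at (14, 18): λ = (3·14² + 4)/(2·18) ≡ 17/13. 13⁻¹ ≡ 16 (mod 23), so λ ≡ 17·16 ≡ 19.
  x = λ² - 14 - 14 = 361 - 28 ≡ 11; y = λ·(14 - 11) - 18 ≡ 16. → (11, 16)
3G: (11, 16) + (14, 18). λ = (18 - 16)/(14 - 11) ≡ 2/3 mod 23. 3⁻¹ ≡ 8 (mod 23), so λ ≡ 16.
  x = λ² - 11 - 14 = 256 - 25 ≡ 1; y = λ·(11 - 1) - 16 ≡ 6. → (1, 6)
4G: (1, 6) + (14, 18). λ = (18 - 6)/(14 - 1) ≡ 12/13 mod 23. 13⁻¹ ≡ 16 (mod 23) since 13·16 = 208 ≡ 1, so λ ≡ 8.
  x = λ² - 1 - 14 = 64 - 15 ≡ 3; y = λ·(1 - 3) - 6 ≡ 1. → (3, 1)
5G: (3, 1) + (14, 18). λ = (18 - 1)/(14 - 3) ≡ 17/11 mod 23. 11⁻¹ ≡ 21 (mod 23), so λ ≡ 12.
  x = λ² - 3 - 14 = 144 - 17 ≡ 12; y = λ·(3 - 12) - 1 ≡ 6. → (12, 6)
6G: (12, 6) + (14, 18). λ = (18 - 6)/(14 - 12) ≡ 12/2 mod 23. 2⁻¹ ≡ 12 (mod 23) since 2·12 = 24 ≡ 1, so λ ≡ 6.
  x = λ² - 12 - 14 = 36 - 26 ≡ 10; y = λ·(12 - 10) - 6 ≡ 6. → (10, 6)
7G: (10, 6) + (14, 18). λ = (18 - 6)/(14 - 10) ≡ 12/4 mod 23. 4⁻¹ ≡ 6 (mod 23), so λ ≡ 3.
  x = λ² - 10 - 14 = 9 - 24 ≡ 8; y = λ·(10 - 8) - 6 ≡ 0. → (8, 0)
8G: (8, 0) + (14, 18). λ = (18 - 0)/(14 - 8) ≡ 18/6 mod 23. 6⁻¹ ≡ 4 (mod 23) since 6·4 = 24 ≡ 1, so λ ≡ 3.
  x = λ² - 8 - 14 = 9 - 22 ≡ 10; y = λ·(8 - 10) - 0 ≡ 17. → (10, 17)
9G: (10, 17) + (14, 18). λ = (18 - 17)/(14 - 10) ≡ 1/4 mod 23. 4⁻¹ ≡ 6 (mod 23) since 4·6 = 24 ≡ 1, so λ ≡ 6.
  x = λ² - 10 - 14 = 36 - 24 ≡ 12; y = λ·(10 - 12) - 17 ≡ 17. → (12, 17)
10G: (12, 17) + (14, 18). λ = (18 - 17)/(14 - 12) ≡ 1/2 mod 23. 2⁻¹ ≡ 12 (mod 23), so λ ≡ 12.
  x = λ² - 12 - 14 = 144 - 26 ≡ 3; y = λ·(12 - 3) - 17 ≡ 22. → (3, 22)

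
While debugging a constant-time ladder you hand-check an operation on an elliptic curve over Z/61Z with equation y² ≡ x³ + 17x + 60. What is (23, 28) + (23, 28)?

(6, 45)

tangent at (23, 28): λ = (3·23² + 17)/(2·28) ≡ 18/56. 56⁻¹ ≡ 12 (mod 61), so λ ≡ 18·12 ≡ 33.
  x = λ² - 23 - 23 = 1089 - 46 ≡ 6; y = λ·(23 - 6) - 28 ≡ 45. → (6, 45)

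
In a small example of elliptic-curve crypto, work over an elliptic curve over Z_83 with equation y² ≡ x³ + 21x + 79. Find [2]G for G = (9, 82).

(59, 44)

tangent at (9, 82): λ = (3·9² + 21)/(2·82) ≡ 15/81. 81⁻¹ ≡ 41 (mod 83), so λ ≡ 15·41 ≡ 34.
  x = λ² - 9 - 9 = 1156 - 18 ≡ 59; y = λ·(9 - 59) - 82 ≡ 44. → (59, 44)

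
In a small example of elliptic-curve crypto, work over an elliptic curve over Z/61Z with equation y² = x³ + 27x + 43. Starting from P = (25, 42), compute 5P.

(38, 59)

Repeated addition: build up to 5P.
2P: tangent at (25, 42): λ = (3·25² + 27)/(2·42) ≡ 11/23. 23⁻¹ ≡ 8 (mod 61), so λ ≡ 11·8 ≡ 27.
  x = λ² - 25 - 25 = 729 - 50 ≡ 8; y = λ·(25 - 8) - 42 ≡ 51. → (8, 51)
3P: (8, 51) + (25, 42). λ = (42 - 51)/(25 - 8) ≡ 52/17 mod 61. 17⁻¹ ≡ 18 (mod 61) since 17·18 = 306 ≡ 1, so λ ≡ 21.
  x = λ² - 8 - 25 = 441 - 33 ≡ 42; y = λ·(8 - 42) - 51 ≡ 28. → (42, 28)
4P: (42, 28) + (25, 42). λ = (42 - 28)/(25 - 42) ≡ 14/44 mod 61. 44⁻¹ ≡ 43 (mod 61) since 44·43 = 1892 ≡ 1, so λ ≡ 53.
  x = λ² - 42 - 25 = 2809 - 67 ≡ 58; y = λ·(42 - 58) - 28 ≡ 39. → (58, 39)
5P: (58, 39) + (25, 42). λ = (42 - 39)/(25 - 58) ≡ 3/28 mod 61. 28⁻¹ ≡ 24 (mod 61) since 28·24 = 672 ≡ 1, so λ ≡ 11.
  x = λ² - 58 - 25 = 121 - 83 ≡ 38; y = λ·(58 - 38) - 39 ≡ 59. → (38, 59)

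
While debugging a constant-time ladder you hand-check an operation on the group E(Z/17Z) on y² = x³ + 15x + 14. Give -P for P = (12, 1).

(12, 16)

-(12, 1) = (12, -1 mod 17) = (12, 16).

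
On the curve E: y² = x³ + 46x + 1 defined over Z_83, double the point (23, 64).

tangent at (23, 64): λ = (3·23² + 46)/(2·64) ≡ 56/45. 45⁻¹ ≡ 24 (mod 83) since 45·24 = 1080 ≡ 1, so λ ≡ 56·24 ≡ 16.
  x = λ² - 23 - 23 = 256 - 46 ≡ 44; y = λ·(23 - 44) - 64 ≡ 15. → (44, 15)

(44, 15)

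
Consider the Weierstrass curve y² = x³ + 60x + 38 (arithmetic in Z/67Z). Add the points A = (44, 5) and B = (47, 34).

(62, 22)

(44, 5) + (47, 34). λ = (34 - 5)/(47 - 44) ≡ 29/3 mod 67. 3⁻¹ ≡ 45 (mod 67) since 3·45 = 135 ≡ 1, so λ ≡ 32.
  x = λ² - 44 - 47 = 1024 - 91 ≡ 62; y = λ·(44 - 62) - 5 ≡ 22. → (62, 22)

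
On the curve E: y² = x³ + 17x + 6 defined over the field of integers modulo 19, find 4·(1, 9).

(0, 5)

Write P = (1, 9).
Double-and-add on 4 = (100)₂. Start with P = (1, 9) for the leading 1-bit.
double: tangent at (1, 9): λ = (3·1² + 17)/(2·9) ≡ 1/18. 18⁻¹ ≡ 18 (mod 19), so λ ≡ 1·18 ≡ 18.
  x = λ² - 1 - 1 = 324 - 2 ≡ 18; y = λ·(1 - 18) - 9 ≡ 8. → (18, 8)
double: tangent at (18, 8): λ = (3·18² + 17)/(2·8) ≡ 1/16. 16⁻¹ ≡ 6 (mod 19), so λ ≡ 1·6 ≡ 6.
  x = λ² - 18 - 18 = 36 - 36 ≡ 0; y = λ·(18 - 0) - 8 ≡ 5. → (0, 5)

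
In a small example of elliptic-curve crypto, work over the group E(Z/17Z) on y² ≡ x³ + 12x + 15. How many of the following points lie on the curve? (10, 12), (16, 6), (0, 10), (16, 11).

3

(10, 12): 12² ≡ 8, rhs ≡ 13 → off.
(16, 6): 6² ≡ 2, rhs ≡ 2 → on.
(0, 10): 10² ≡ 15, rhs ≡ 15 → on.
(16, 11): 11² ≡ 2, rhs ≡ 2 → on.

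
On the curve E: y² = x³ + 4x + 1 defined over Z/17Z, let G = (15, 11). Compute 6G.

(2, 0)

Double-and-add on 6 = (110)₂. Start with G = (15, 11) for the leading 1-bit.
double: tangent at (15, 11): λ = (3·15² + 4)/(2·11) ≡ 16/5. 5⁻¹ ≡ 7 (mod 17), so λ ≡ 16·7 ≡ 10.
  x = λ² - 15 - 15 = 100 - 30 ≡ 2; y = λ·(15 - 2) - 11 ≡ 0. → (2, 0)
add G: (2, 0) + (15, 11). λ = (11 - 0)/(15 - 2) ≡ 11/13 mod 17. 13⁻¹ ≡ 4 (mod 17), so λ ≡ 10.
  x = λ² - 2 - 15 = 100 - 17 ≡ 15; y = λ·(2 - 15) - 0 ≡ 6. → (15, 6)
double: tangent at (15, 6): λ = (3·15² + 4)/(2·6) ≡ 16/12. 12⁻¹ ≡ 10 (mod 17) since 12·10 = 120 ≡ 1, so λ ≡ 16·10 ≡ 7.
  x = λ² - 15 - 15 = 49 - 30 ≡ 2; y = λ·(15 - 2) - 6 ≡ 0. → (2, 0)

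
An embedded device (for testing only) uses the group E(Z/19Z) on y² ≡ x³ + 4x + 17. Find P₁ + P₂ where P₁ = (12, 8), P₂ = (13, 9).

(14, 9)

(12, 8) + (13, 9). λ = (9 - 8)/(13 - 12) ≡ 1/1 mod 19. 1⁻¹ ≡ 1 (mod 19), so λ ≡ 1.
  x = λ² - 12 - 13 = 1 - 25 ≡ 14; y = λ·(12 - 14) - 8 ≡ 9. → (14, 9)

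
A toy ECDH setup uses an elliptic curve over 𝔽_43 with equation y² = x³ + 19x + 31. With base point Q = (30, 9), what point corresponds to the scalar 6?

(25, 7)

Repeated addition: build up to 6Q.
2Q: tangent at (30, 9): λ = (3·30² + 19)/(2·9) ≡ 10/18. 18⁻¹ ≡ 12 (mod 43), so λ ≡ 10·12 ≡ 34.
  x = λ² - 30 - 30 = 1156 - 60 ≡ 21; y = λ·(30 - 21) - 9 ≡ 39. → (21, 39)
3Q: (21, 39) + (30, 9). λ = (9 - 39)/(30 - 21) ≡ 13/9 mod 43. 9⁻¹ ≡ 24 (mod 43), so λ ≡ 11.
  x = λ² - 21 - 30 = 121 - 51 ≡ 27; y = λ·(21 - 27) - 39 ≡ 24. → (27, 24)
4Q: (27, 24) + (30, 9). λ = (9 - 24)/(30 - 27) ≡ 28/3 mod 43. 3⁻¹ ≡ 29 (mod 43) since 3·29 = 87 ≡ 1, so λ ≡ 38.
  x = λ² - 27 - 30 = 1444 - 57 ≡ 11; y = λ·(27 - 11) - 24 ≡ 25. → (11, 25)
5Q: (11, 25) + (30, 9). λ = (9 - 25)/(30 - 11) ≡ 27/19 mod 43. 19⁻¹ ≡ 34 (mod 43), so λ ≡ 15.
  x = λ² - 11 - 30 = 225 - 41 ≡ 12; y = λ·(11 - 12) - 25 ≡ 3. → (12, 3)
6Q: (12, 3) + (30, 9). λ = (9 - 3)/(30 - 12) ≡ 6/18 mod 43. 18⁻¹ ≡ 12 (mod 43) since 18·12 = 216 ≡ 1, so λ ≡ 29.
  x = λ² - 12 - 30 = 841 - 42 ≡ 25; y = λ·(12 - 25) - 3 ≡ 7. → (25, 7)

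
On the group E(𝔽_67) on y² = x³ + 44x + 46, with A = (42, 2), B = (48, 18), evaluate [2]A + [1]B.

First 2A:
Repeated addition: build up to 2A.
2A: tangent at (42, 2): λ = (3·42² + 44)/(2·2) ≡ 43/4. 4⁻¹ ≡ 17 (mod 67), so λ ≡ 43·17 ≡ 61.
  x = λ² - 42 - 42 = 3721 - 84 ≡ 19; y = λ·(42 - 19) - 2 ≡ 61. → (19, 61)
2A = (19, 61).
Finally 2A + B:
(19, 61) + (48, 18). λ = (18 - 61)/(48 - 19) ≡ 24/29 mod 67. 29⁻¹ ≡ 37 (mod 67), so λ ≡ 17.
  x = λ² - 19 - 48 = 289 - 67 ≡ 21; y = λ·(19 - 21) - 61 ≡ 39. → (21, 39)

(21, 39)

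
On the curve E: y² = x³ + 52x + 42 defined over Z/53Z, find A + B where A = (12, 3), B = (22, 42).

(12, 3) + (22, 42). λ = (42 - 3)/(22 - 12) ≡ 39/10 mod 53. 10⁻¹ ≡ 16 (mod 53), so λ ≡ 41.
  x = λ² - 12 - 22 = 1681 - 34 ≡ 4; y = λ·(12 - 4) - 3 ≡ 7. → (4, 7)

(4, 7)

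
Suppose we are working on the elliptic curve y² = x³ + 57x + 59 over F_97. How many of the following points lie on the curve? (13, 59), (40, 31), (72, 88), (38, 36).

2

(13, 59): 59² ≡ 86, rhs ≡ 87 → off.
(40, 31): 31² ≡ 88, rhs ≡ 88 → on.
(72, 88): 88² ≡ 81, rhs ≡ 81 → on.
(38, 36): 36² ≡ 35, rhs ≡ 61 → off.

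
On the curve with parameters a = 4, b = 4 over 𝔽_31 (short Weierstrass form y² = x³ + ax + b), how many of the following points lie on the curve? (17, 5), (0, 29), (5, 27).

2

(17, 5): 5² ≡ 25, rhs ≡ 25 → on.
(0, 29): 29² ≡ 4, rhs ≡ 4 → on.
(5, 27): 27² ≡ 16, rhs ≡ 25 → off.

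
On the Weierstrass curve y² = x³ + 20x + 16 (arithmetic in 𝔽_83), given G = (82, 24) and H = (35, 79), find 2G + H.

First 2G:
Repeated addition: build up to 2G.
2G: tangent at (82, 24): λ = (3·82² + 20)/(2·24) ≡ 23/48. 48⁻¹ ≡ 64 (mod 83), so λ ≡ 23·64 ≡ 61.
  x = λ² - 82 - 82 = 3721 - 164 ≡ 71; y = λ·(82 - 71) - 24 ≡ 66. → (71, 66)
2G = (71, 66).
Finally 2G + H:
(71, 66) + (35, 79). λ = (79 - 66)/(35 - 71) ≡ 13/47 mod 83. 47⁻¹ ≡ 53 (mod 83) since 47·53 = 2491 ≡ 1, so λ ≡ 25.
  x = λ² - 71 - 35 = 625 - 106 ≡ 21; y = λ·(71 - 21) - 66 ≡ 22. → (21, 22)

(21, 22)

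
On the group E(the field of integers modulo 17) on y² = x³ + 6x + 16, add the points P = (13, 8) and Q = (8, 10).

(13, 8) + (8, 10). λ = (10 - 8)/(8 - 13) ≡ 2/12 mod 17. 12⁻¹ ≡ 10 (mod 17) since 12·10 = 120 ≡ 1, so λ ≡ 3.
  x = λ² - 13 - 8 = 9 - 21 ≡ 5; y = λ·(13 - 5) - 8 ≡ 16. → (5, 16)

(5, 16)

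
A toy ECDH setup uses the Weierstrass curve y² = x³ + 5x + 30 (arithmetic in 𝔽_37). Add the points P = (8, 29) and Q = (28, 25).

(4, 22)

(8, 29) + (28, 25). λ = (25 - 29)/(28 - 8) ≡ 33/20 mod 37. 20⁻¹ ≡ 13 (mod 37) since 20·13 = 260 ≡ 1, so λ ≡ 22.
  x = λ² - 8 - 28 = 484 - 36 ≡ 4; y = λ·(8 - 4) - 29 ≡ 22. → (4, 22)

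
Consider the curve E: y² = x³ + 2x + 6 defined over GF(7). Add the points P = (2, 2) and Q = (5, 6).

(2, 2) + (5, 6). λ = (6 - 2)/(5 - 2) ≡ 4/3 mod 7. 3⁻¹ ≡ 5 (mod 7) since 3·5 = 15 ≡ 1, so λ ≡ 6.
  x = λ² - 2 - 5 = 36 - 7 ≡ 1; y = λ·(2 - 1) - 2 ≡ 4. → (1, 4)

(1, 4)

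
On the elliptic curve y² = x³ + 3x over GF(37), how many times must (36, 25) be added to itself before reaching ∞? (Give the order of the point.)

10

2P: tangent at (36, 25): λ = (3·36² + 3)/(2·25) ≡ 6/13. 13⁻¹ ≡ 20 (mod 37), so λ ≡ 6·20 ≡ 9.
  x = λ² - 36 - 36 = 81 - 72 ≡ 9; y = λ·(36 - 9) - 25 ≡ 33. → (9, 33)
3P: (9, 33) + (36, 25). λ = (25 - 33)/(36 - 9) ≡ 29/27 mod 37. 27⁻¹ ≡ 11 (mod 37) since 27·11 = 297 ≡ 1, so λ ≡ 23.
  x = λ² - 9 - 36 = 529 - 45 ≡ 3; y = λ·(9 - 3) - 33 ≡ 31. → (3, 31)
4P: (3, 31) + (36, 25). λ = (25 - 31)/(36 - 3) ≡ 31/33 mod 37. 33⁻¹ ≡ 9 (mod 37), so λ ≡ 20.
  x = λ² - 3 - 36 = 400 - 39 ≡ 28; y = λ·(3 - 28) - 31 ≡ 24. → (28, 24)
5P: (28, 24) + (36, 25). λ = (25 - 24)/(36 - 28) ≡ 1/8 mod 37. 8⁻¹ ≡ 14 (mod 37) since 8·14 = 112 ≡ 1, so λ ≡ 14.
  x = λ² - 28 - 36 = 196 - 64 ≡ 21; y = λ·(28 - 21) - 24 ≡ 0. → (21, 0)
6P: (21, 0) + (36, 25). λ = (25 - 0)/(36 - 21) ≡ 25/15 mod 37. 15⁻¹ ≡ 5 (mod 37), so λ ≡ 14.
  x = λ² - 21 - 36 = 196 - 57 ≡ 28; y = λ·(21 - 28) - 0 ≡ 13. → (28, 13)
7P: (28, 13) + (36, 25). λ = (25 - 13)/(36 - 28) ≡ 12/8 mod 37. 8⁻¹ ≡ 14 (mod 37), so λ ≡ 20.
  x = λ² - 28 - 36 = 400 - 64 ≡ 3; y = λ·(28 - 3) - 13 ≡ 6. → (3, 6)
8P: (3, 6) + (36, 25). λ = (25 - 6)/(36 - 3) ≡ 19/33 mod 37. 33⁻¹ ≡ 9 (mod 37) since 33·9 = 297 ≡ 1, so λ ≡ 23.
  x = λ² - 3 - 36 = 529 - 39 ≡ 9; y = λ·(3 - 9) - 6 ≡ 4. → (9, 4)
9P: (9, 4) + (36, 25). λ = (25 - 4)/(36 - 9) ≡ 21/27 mod 37. 27⁻¹ ≡ 11 (mod 37) since 27·11 = 297 ≡ 1, so λ ≡ 9.
  x = λ² - 9 - 36 = 81 - 45 ≡ 36; y = λ·(9 - 36) - 4 ≡ 12. → (36, 12)
10P: (36, 12) + (36, 25): same x and y₁ ≡ -y₂, so the sum is ∞.
10P = ∞, so the order is 10.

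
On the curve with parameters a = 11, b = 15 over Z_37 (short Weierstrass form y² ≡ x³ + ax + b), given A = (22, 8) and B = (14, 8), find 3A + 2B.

First 3A:
Repeated addition: build up to 3A.
2A: tangent at (22, 8): λ = (3·22² + 11)/(2·8) ≡ 20/16. 16⁻¹ ≡ 7 (mod 37), so λ ≡ 20·7 ≡ 29.
  x = λ² - 22 - 22 = 841 - 44 ≡ 20; y = λ·(22 - 20) - 8 ≡ 13. → (20, 13)
3A: (20, 13) + (22, 8). λ = (8 - 13)/(22 - 20) ≡ 32/2 mod 37. 2⁻¹ ≡ 19 (mod 37), so λ ≡ 16.
  x = λ² - 20 - 22 = 256 - 42 ≡ 29; y = λ·(20 - 29) - 13 ≡ 28. → (29, 28)
3A = (29, 28).
Next 2B:
Repeated addition: build up to 2B.
2B: tangent at (14, 8): λ = (3·14² + 11)/(2·8) ≡ 7/16. 16⁻¹ ≡ 7 (mod 37), so λ ≡ 7·7 ≡ 12.
  x = λ² - 14 - 14 = 144 - 28 ≡ 5; y = λ·(14 - 5) - 8 ≡ 26. → (5, 26)
2B = (5, 26).
Finally 3A + 2B:
(29, 28) + (5, 26). λ = (26 - 28)/(5 - 29) ≡ 35/13 mod 37. 13⁻¹ ≡ 20 (mod 37), so λ ≡ 34.
  x = λ² - 29 - 5 = 1156 - 34 ≡ 12; y = λ·(29 - 12) - 28 ≡ 32. → (12, 32)

(12, 32)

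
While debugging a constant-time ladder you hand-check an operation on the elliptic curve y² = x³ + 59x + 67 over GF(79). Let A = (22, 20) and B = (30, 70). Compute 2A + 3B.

First 2A:
Repeated addition: build up to 2A.
2A: tangent at (22, 20): λ = (3·22² + 59)/(2·20) ≡ 10/40. 40⁻¹ ≡ 2 (mod 79), so λ ≡ 10·2 ≡ 20.
  x = λ² - 22 - 22 = 400 - 44 ≡ 40; y = λ·(22 - 40) - 20 ≡ 15. → (40, 15)
2A = (40, 15).
Next 3B:
Repeated addition: build up to 3B.
2B: tangent at (30, 70): λ = (3·30² + 59)/(2·70) ≡ 73/61. 61⁻¹ ≡ 57 (mod 79), so λ ≡ 73·57 ≡ 53.
  x = λ² - 30 - 30 = 2809 - 60 ≡ 63; y = λ·(30 - 63) - 70 ≡ 77. → (63, 77)
3B: (63, 77) + (30, 70). λ = (70 - 77)/(30 - 63) ≡ 72/46 mod 79. 46⁻¹ ≡ 67 (mod 79) since 46·67 = 3082 ≡ 1, so λ ≡ 5.
  x = λ² - 63 - 30 = 25 - 93 ≡ 11; y = λ·(63 - 11) - 77 ≡ 25. → (11, 25)
3B = (11, 25).
Finally 2A + 3B:
(40, 15) + (11, 25). λ = (25 - 15)/(11 - 40) ≡ 10/50 mod 79. 50⁻¹ ≡ 49 (mod 79), so λ ≡ 16.
  x = λ² - 40 - 11 = 256 - 51 ≡ 47; y = λ·(40 - 47) - 15 ≡ 31. → (47, 31)

(47, 31)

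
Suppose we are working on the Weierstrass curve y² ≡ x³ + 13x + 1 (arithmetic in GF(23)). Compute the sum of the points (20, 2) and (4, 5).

(20, 2) + (4, 5). λ = (5 - 2)/(4 - 20) ≡ 3/7 mod 23. 7⁻¹ ≡ 10 (mod 23), so λ ≡ 7.
  x = λ² - 20 - 4 = 49 - 24 ≡ 2; y = λ·(20 - 2) - 2 ≡ 9. → (2, 9)

(2, 9)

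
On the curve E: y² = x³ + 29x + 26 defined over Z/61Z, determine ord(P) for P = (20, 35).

9

2P: tangent at (20, 35): λ = (3·20² + 29)/(2·35) ≡ 9/9. 9⁻¹ ≡ 34 (mod 61) since 9·34 = 306 ≡ 1, so λ ≡ 9·34 ≡ 1.
  x = λ² - 20 - 20 = 1 - 40 ≡ 22; y = λ·(20 - 22) - 35 ≡ 24. → (22, 24)
3P: (22, 24) + (20, 35). λ = (35 - 24)/(20 - 22) ≡ 11/59 mod 61. 59⁻¹ ≡ 30 (mod 61), so λ ≡ 25.
  x = λ² - 22 - 20 = 625 - 42 ≡ 34; y = λ·(22 - 34) - 24 ≡ 42. → (34, 42)
4P: (34, 42) + (20, 35). λ = (35 - 42)/(20 - 34) ≡ 54/47 mod 61. 47⁻¹ ≡ 13 (mod 61), so λ ≡ 31.
  x = λ² - 34 - 20 = 961 - 54 ≡ 53; y = λ·(34 - 53) - 42 ≡ 40. → (53, 40)
5P: (53, 40) + (20, 35). λ = (35 - 40)/(20 - 53) ≡ 56/28 mod 61. 28⁻¹ ≡ 24 (mod 61) since 28·24 = 672 ≡ 1, so λ ≡ 2.
  x = λ² - 53 - 20 = 4 - 73 ≡ 53; y = λ·(53 - 53) - 40 ≡ 21. → (53, 21)
6P: (53, 21) + (20, 35). λ = (35 - 21)/(20 - 53) ≡ 14/28 mod 61. 28⁻¹ ≡ 24 (mod 61) since 28·24 = 672 ≡ 1, so λ ≡ 31.
  x = λ² - 53 - 20 = 961 - 73 ≡ 34; y = λ·(53 - 34) - 21 ≡ 19. → (34, 19)
7P: (34, 19) + (20, 35). λ = (35 - 19)/(20 - 34) ≡ 16/47 mod 61. 47⁻¹ ≡ 13 (mod 61), so λ ≡ 25.
  x = λ² - 34 - 20 = 625 - 54 ≡ 22; y = λ·(34 - 22) - 19 ≡ 37. → (22, 37)
8P: (22, 37) + (20, 35). λ = (35 - 37)/(20 - 22) ≡ 59/59 mod 61. 59⁻¹ ≡ 30 (mod 61), so λ ≡ 1.
  x = λ² - 22 - 20 = 1 - 42 ≡ 20; y = λ·(22 - 20) - 37 ≡ 26. → (20, 26)
9P: (20, 26) + (20, 35): same x and y₁ ≡ -y₂, so the sum is O.
9P = O, so the order is 9.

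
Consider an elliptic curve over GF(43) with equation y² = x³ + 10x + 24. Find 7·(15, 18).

(26, 12)

Write P = (15, 18).
Double-and-add on 7 = (111)₂. Start with P = (15, 18) for the leading 1-bit.
double: tangent at (15, 18): λ = (3·15² + 10)/(2·18) ≡ 40/36. 36⁻¹ ≡ 6 (mod 43), so λ ≡ 40·6 ≡ 25.
  x = λ² - 15 - 15 = 625 - 30 ≡ 36; y = λ·(15 - 36) - 18 ≡ 16. → (36, 16)
add P: (36, 16) + (15, 18). λ = (18 - 16)/(15 - 36) ≡ 2/22 mod 43. 22⁻¹ ≡ 2 (mod 43) since 22·2 = 44 ≡ 1, so λ ≡ 4.
  x = λ² - 36 - 15 = 16 - 51 ≡ 8; y = λ·(36 - 8) - 16 ≡ 10. → (8, 10)
double: tangent at (8, 10): λ = (3·8² + 10)/(2·10) ≡ 30/20. 20⁻¹ ≡ 28 (mod 43), so λ ≡ 30·28 ≡ 23.
  x = λ² - 8 - 8 = 529 - 16 ≡ 40; y = λ·(8 - 40) - 10 ≡ 28. → (40, 28)
add P: (40, 28) + (15, 18). λ = (18 - 28)/(15 - 40) ≡ 33/18 mod 43. 18⁻¹ ≡ 12 (mod 43), so λ ≡ 9.
  x = λ² - 40 - 15 = 81 - 55 ≡ 26; y = λ·(40 - 26) - 28 ≡ 12. → (26, 12)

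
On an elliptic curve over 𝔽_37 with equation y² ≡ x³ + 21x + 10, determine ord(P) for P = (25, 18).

2P: tangent at (25, 18): λ = (3·25² + 21)/(2·18) ≡ 9/36. 36⁻¹ ≡ 36 (mod 37) since 36·36 = 1296 ≡ 1, so λ ≡ 9·36 ≡ 28.
  x = λ² - 25 - 25 = 784 - 50 ≡ 31; y = λ·(25 - 31) - 18 ≡ 36. → (31, 36)
3P: (31, 36) + (25, 18). λ = (18 - 36)/(25 - 31) ≡ 19/31 mod 37. 31⁻¹ ≡ 6 (mod 37), so λ ≡ 3.
  x = λ² - 31 - 25 = 9 - 56 ≡ 27; y = λ·(31 - 27) - 36 ≡ 13. → (27, 13)
4P: (27, 13) + (25, 18). λ = (18 - 13)/(25 - 27) ≡ 5/35 mod 37. 35⁻¹ ≡ 18 (mod 37) since 35·18 = 630 ≡ 1, so λ ≡ 16.
  x = λ² - 27 - 25 = 256 - 52 ≡ 19; y = λ·(27 - 19) - 13 ≡ 4. → (19, 4)
5P: (19, 4) + (25, 18). λ = (18 - 4)/(25 - 19) ≡ 14/6 mod 37. 6⁻¹ ≡ 31 (mod 37), so λ ≡ 27.
  x = λ² - 19 - 25 = 729 - 44 ≡ 19; y = λ·(19 - 19) - 4 ≡ 33. → (19, 33)
6P: (19, 33) + (25, 18). λ = (18 - 33)/(25 - 19) ≡ 22/6 mod 37. 6⁻¹ ≡ 31 (mod 37), so λ ≡ 16.
  x = λ² - 19 - 25 = 256 - 44 ≡ 27; y = λ·(19 - 27) - 33 ≡ 24. → (27, 24)
7P: (27, 24) + (25, 18). λ = (18 - 24)/(25 - 27) ≡ 31/35 mod 37. 35⁻¹ ≡ 18 (mod 37), so λ ≡ 3.
  x = λ² - 27 - 25 = 9 - 52 ≡ 31; y = λ·(27 - 31) - 24 ≡ 1. → (31, 1)
8P: (31, 1) + (25, 18). λ = (18 - 1)/(25 - 31) ≡ 17/31 mod 37. 31⁻¹ ≡ 6 (mod 37) since 31·6 = 186 ≡ 1, so λ ≡ 28.
  x = λ² - 31 - 25 = 784 - 56 ≡ 25; y = λ·(31 - 25) - 1 ≡ 19. → (25, 19)
9P: (25, 19) + (25, 18): same x and y₁ ≡ -y₂, so the sum is 𝒪.
9P = 𝒪, so the order is 9.

9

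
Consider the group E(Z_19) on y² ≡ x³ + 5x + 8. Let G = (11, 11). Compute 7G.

Repeated addition: build up to 7G.
2G: tangent at (11, 11): λ = (3·11² + 5)/(2·11) ≡ 7/3. 3⁻¹ ≡ 13 (mod 19), so λ ≡ 7·13 ≡ 15.
  x = λ² - 11 - 11 = 225 - 22 ≡ 13; y = λ·(11 - 13) - 11 ≡ 16. → (13, 16)
3G: (13, 16) + (11, 11). λ = (11 - 16)/(11 - 13) ≡ 14/17 mod 19. 17⁻¹ ≡ 9 (mod 19), so λ ≡ 12.
  x = λ² - 13 - 11 = 144 - 24 ≡ 6; y = λ·(13 - 6) - 16 ≡ 11. → (6, 11)
4G: (6, 11) + (11, 11). λ = (11 - 11)/(11 - 6) ≡ 0/5 mod 19. 5⁻¹ ≡ 4 (mod 19) since 5·4 = 20 ≡ 1, so λ ≡ 0.
  x = λ² - 6 - 11 = 0 - 17 ≡ 2; y = λ·(6 - 2) - 11 ≡ 8. → (2, 8)
5G: (2, 8) + (11, 11). λ = (11 - 8)/(11 - 2) ≡ 3/9 mod 19. 9⁻¹ ≡ 17 (mod 19) since 9·17 = 153 ≡ 1, so λ ≡ 13.
  x = λ² - 2 - 11 = 169 - 13 ≡ 4; y = λ·(2 - 4) - 8 ≡ 4. → (4, 4)
6G: (4, 4) + (11, 11). λ = (11 - 4)/(11 - 4) ≡ 7/7 mod 19. 7⁻¹ ≡ 11 (mod 19), so λ ≡ 1.
  x = λ² - 4 - 11 = 1 - 15 ≡ 5; y = λ·(4 - 5) - 4 ≡ 14. → (5, 14)
7G: (5, 14) + (11, 11). λ = (11 - 14)/(11 - 5) ≡ 16/6 mod 19. 6⁻¹ ≡ 16 (mod 19), so λ ≡ 9.
  x = λ² - 5 - 11 = 81 - 16 ≡ 8; y = λ·(5 - 8) - 14 ≡ 16. → (8, 16)

(8, 16)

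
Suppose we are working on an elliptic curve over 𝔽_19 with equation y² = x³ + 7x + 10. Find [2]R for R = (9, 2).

(17, 11)

tangent at (9, 2): λ = (3·9² + 7)/(2·2) ≡ 3/4. 4⁻¹ ≡ 5 (mod 19), so λ ≡ 3·5 ≡ 15.
  x = λ² - 9 - 9 = 225 - 18 ≡ 17; y = λ·(9 - 17) - 2 ≡ 11. → (17, 11)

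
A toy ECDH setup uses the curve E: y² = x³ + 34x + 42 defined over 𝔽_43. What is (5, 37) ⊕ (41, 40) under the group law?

(20, 37)

(5, 37) + (41, 40). λ = (40 - 37)/(41 - 5) ≡ 3/36 mod 43. 36⁻¹ ≡ 6 (mod 43), so λ ≡ 18.
  x = λ² - 5 - 41 = 324 - 46 ≡ 20; y = λ·(5 - 20) - 37 ≡ 37. → (20, 37)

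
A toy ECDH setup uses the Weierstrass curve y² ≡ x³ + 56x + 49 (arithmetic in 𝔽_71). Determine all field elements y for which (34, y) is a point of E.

x³ + 56x + 49 = 41257 ≡ 6 (mod 71).
Square roots of 6 mod 71: 19 and 52 (since 19² = 361 ≡ 6).

19, 52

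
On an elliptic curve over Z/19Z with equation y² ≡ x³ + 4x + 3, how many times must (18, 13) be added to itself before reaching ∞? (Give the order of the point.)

2P: tangent at (18, 13): λ = (3·18² + 4)/(2·13) ≡ 7/7. 7⁻¹ ≡ 11 (mod 19), so λ ≡ 7·11 ≡ 1.
  x = λ² - 18 - 18 = 1 - 36 ≡ 3; y = λ·(18 - 3) - 13 ≡ 2. → (3, 2)
3P: (3, 2) + (18, 13). λ = (13 - 2)/(18 - 3) ≡ 11/15 mod 19. 15⁻¹ ≡ 14 (mod 19) since 15·14 = 210 ≡ 1, so λ ≡ 2.
  x = λ² - 3 - 18 = 4 - 21 ≡ 2; y = λ·(3 - 2) - 2 ≡ 0. → (2, 0)
4P: (2, 0) + (18, 13). λ = (13 - 0)/(18 - 2) ≡ 13/16 mod 19. 16⁻¹ ≡ 6 (mod 19), so λ ≡ 2.
  x = λ² - 2 - 18 = 4 - 20 ≡ 3; y = λ·(2 - 3) - 0 ≡ 17. → (3, 17)
5P: (3, 17) + (18, 13). λ = (13 - 17)/(18 - 3) ≡ 15/15 mod 19. 15⁻¹ ≡ 14 (mod 19), so λ ≡ 1.
  x = λ² - 3 - 18 = 1 - 21 ≡ 18; y = λ·(3 - 18) - 17 ≡ 6. → (18, 6)
6P: (18, 6) + (18, 13): same x and y₁ ≡ -y₂, so the sum is ∞.
6P = ∞, so the order is 6.

6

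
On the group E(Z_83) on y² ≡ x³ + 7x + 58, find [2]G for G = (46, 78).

(77, 76)

tangent at (46, 78): λ = (3·46² + 7)/(2·78) ≡ 47/73. 73⁻¹ ≡ 58 (mod 83), so λ ≡ 47·58 ≡ 70.
  x = λ² - 46 - 46 = 4900 - 92 ≡ 77; y = λ·(46 - 77) - 78 ≡ 76. → (77, 76)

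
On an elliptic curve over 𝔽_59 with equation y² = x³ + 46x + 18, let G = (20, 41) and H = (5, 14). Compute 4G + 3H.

(53, 23)

First 4G:
Repeated addition: build up to 4G.
2G: tangent at (20, 41): λ = (3·20² + 46)/(2·41) ≡ 7/23. 23⁻¹ ≡ 18 (mod 59), so λ ≡ 7·18 ≡ 8.
  x = λ² - 20 - 20 = 64 - 40 ≡ 24; y = λ·(20 - 24) - 41 ≡ 45. → (24, 45)
3G: (24, 45) + (20, 41). λ = (41 - 45)/(20 - 24) ≡ 55/55 mod 59. 55⁻¹ ≡ 44 (mod 59), so λ ≡ 1.
  x = λ² - 24 - 20 = 1 - 44 ≡ 16; y = λ·(24 - 16) - 45 ≡ 22. → (16, 22)
4G: (16, 22) + (20, 41). λ = (41 - 22)/(20 - 16) ≡ 19/4 mod 59. 4⁻¹ ≡ 15 (mod 59) since 4·15 = 60 ≡ 1, so λ ≡ 49.
  x = λ² - 16 - 20 = 2401 - 36 ≡ 5; y = λ·(16 - 5) - 22 ≡ 45. → (5, 45)
4G = (5, 45).
Next 3H:
Repeated addition: build up to 3H.
2H: tangent at (5, 14): λ = (3·5² + 46)/(2·14) ≡ 3/28. 28⁻¹ ≡ 19 (mod 59), so λ ≡ 3·19 ≡ 57.
  x = λ² - 5 - 5 = 3249 - 10 ≡ 53; y = λ·(5 - 53) - 14 ≡ 23. → (53, 23)
3H: (53, 23) + (5, 14). λ = (14 - 23)/(5 - 53) ≡ 50/11 mod 59. 11⁻¹ ≡ 43 (mod 59) since 11·43 = 473 ≡ 1, so λ ≡ 26.
  x = λ² - 53 - 5 = 676 - 58 ≡ 28; y = λ·(53 - 28) - 23 ≡ 37. → (28, 37)
3H = (28, 37).
Finally 4G + 3H:
(5, 45) + (28, 37). λ = (37 - 45)/(28 - 5) ≡ 51/23 mod 59. 23⁻¹ ≡ 18 (mod 59), so λ ≡ 33.
  x = λ² - 5 - 28 = 1089 - 33 ≡ 53; y = λ·(5 - 53) - 45 ≡ 23. → (53, 23)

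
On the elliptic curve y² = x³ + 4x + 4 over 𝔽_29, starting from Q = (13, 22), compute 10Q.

(26, 9)

Repeated addition: build up to 10Q.
2Q: tangent at (13, 22): λ = (3·13² + 4)/(2·22) ≡ 18/15. 15⁻¹ ≡ 2 (mod 29), so λ ≡ 18·2 ≡ 7.
  x = λ² - 13 - 13 = 49 - 26 ≡ 23; y = λ·(13 - 23) - 22 ≡ 24. → (23, 24)
3Q: (23, 24) + (13, 22). λ = (22 - 24)/(13 - 23) ≡ 27/19 mod 29. 19⁻¹ ≡ 26 (mod 29), so λ ≡ 6.
  x = λ² - 23 - 13 = 36 - 36 ≡ 0; y = λ·(23 - 0) - 24 ≡ 27. → (0, 27)
4Q: (0, 27) + (13, 22). λ = (22 - 27)/(13 - 0) ≡ 24/13 mod 29. 13⁻¹ ≡ 9 (mod 29) since 13·9 = 117 ≡ 1, so λ ≡ 13.
  x = λ² - 0 - 13 = 169 - 13 ≡ 11; y = λ·(0 - 11) - 27 ≡ 4. → (11, 4)
5Q: (11, 4) + (13, 22). λ = (22 - 4)/(13 - 11) ≡ 18/2 mod 29. 2⁻¹ ≡ 15 (mod 29), so λ ≡ 9.
  x = λ² - 11 - 13 = 81 - 24 ≡ 28; y = λ·(11 - 28) - 4 ≡ 17. → (28, 17)
6Q: (28, 17) + (13, 22). λ = (22 - 17)/(13 - 28) ≡ 5/14 mod 29. 14⁻¹ ≡ 27 (mod 29) since 14·27 = 378 ≡ 1, so λ ≡ 19.
  x = λ² - 28 - 13 = 361 - 41 ≡ 1; y = λ·(28 - 1) - 17 ≡ 3. → (1, 3)
7Q: (1, 3) + (13, 22). λ = (22 - 3)/(13 - 1) ≡ 19/12 mod 29. 12⁻¹ ≡ 17 (mod 29), so λ ≡ 4.
  x = λ² - 1 - 13 = 16 - 14 ≡ 2; y = λ·(1 - 2) - 3 ≡ 22. → (2, 22)
8Q: (2, 22) + (13, 22). λ = (22 - 22)/(13 - 2) ≡ 0/11 mod 29. 11⁻¹ ≡ 8 (mod 29), so λ ≡ 0.
  x = λ² - 2 - 13 = 0 - 15 ≡ 14; y = λ·(2 - 14) - 22 ≡ 7. → (14, 7)
9Q: (14, 7) + (13, 22). λ = (22 - 7)/(13 - 14) ≡ 15/28 mod 29. 28⁻¹ ≡ 28 (mod 29) since 28·28 = 784 ≡ 1, so λ ≡ 14.
  x = λ² - 14 - 13 = 196 - 27 ≡ 24; y = λ·(14 - 24) - 7 ≡ 27. → (24, 27)
10Q: (24, 27) + (13, 22). λ = (22 - 27)/(13 - 24) ≡ 24/18 mod 29. 18⁻¹ ≡ 21 (mod 29) since 18·21 = 378 ≡ 1, so λ ≡ 11.
  x = λ² - 24 - 13 = 121 - 37 ≡ 26; y = λ·(24 - 26) - 27 ≡ 9. → (26, 9)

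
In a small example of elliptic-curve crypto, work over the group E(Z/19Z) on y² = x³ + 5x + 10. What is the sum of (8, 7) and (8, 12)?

O

The two points share x = 8 and their y-coordinates satisfy 7 + 12 ≡ 0 (mod 19), so they are inverses. Their sum is 𝒪.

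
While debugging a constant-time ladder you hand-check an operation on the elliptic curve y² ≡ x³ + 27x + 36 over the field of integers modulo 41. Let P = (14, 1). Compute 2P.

tangent at (14, 1): λ = (3·14² + 27)/(2·1) ≡ 0/2. 2⁻¹ ≡ 21 (mod 41), so λ ≡ 0·21 ≡ 0.
  x = λ² - 14 - 14 = 0 - 28 ≡ 13; y = λ·(14 - 13) - 1 ≡ 40. → (13, 40)

(13, 40)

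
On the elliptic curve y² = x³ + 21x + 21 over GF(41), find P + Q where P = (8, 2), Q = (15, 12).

(8, 2) + (15, 12). λ = (12 - 2)/(15 - 8) ≡ 10/7 mod 41. 7⁻¹ ≡ 6 (mod 41), so λ ≡ 19.
  x = λ² - 8 - 15 = 361 - 23 ≡ 10; y = λ·(8 - 10) - 2 ≡ 1. → (10, 1)

(10, 1)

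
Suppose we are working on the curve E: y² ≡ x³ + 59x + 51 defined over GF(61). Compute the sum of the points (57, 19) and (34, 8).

(57, 19) + (34, 8). λ = (8 - 19)/(34 - 57) ≡ 50/38 mod 61. 38⁻¹ ≡ 53 (mod 61) since 38·53 = 2014 ≡ 1, so λ ≡ 27.
  x = λ² - 57 - 34 = 729 - 91 ≡ 28; y = λ·(57 - 28) - 19 ≡ 32. → (28, 32)

(28, 32)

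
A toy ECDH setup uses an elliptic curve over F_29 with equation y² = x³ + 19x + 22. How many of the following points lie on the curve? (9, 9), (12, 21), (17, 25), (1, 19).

3

(9, 9): 9² ≡ 23, rhs ≡ 23 → on.
(12, 21): 21² ≡ 6, rhs ≡ 6 → on.
(17, 25): 25² ≡ 16, rhs ≡ 9 → off.
(1, 19): 19² ≡ 13, rhs ≡ 13 → on.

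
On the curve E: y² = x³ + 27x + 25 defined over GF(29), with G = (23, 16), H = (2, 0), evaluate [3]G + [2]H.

First 3G:
Repeated addition: build up to 3G.
2G: tangent at (23, 16): λ = (3·23² + 27)/(2·16) ≡ 19/3. 3⁻¹ ≡ 10 (mod 29) since 3·10 = 30 ≡ 1, so λ ≡ 19·10 ≡ 16.
  x = λ² - 23 - 23 = 256 - 46 ≡ 7; y = λ·(23 - 7) - 16 ≡ 8. → (7, 8)
3G: (7, 8) + (23, 16). λ = (16 - 8)/(23 - 7) ≡ 8/16 mod 29. 16⁻¹ ≡ 20 (mod 29), so λ ≡ 15.
  x = λ² - 7 - 23 = 225 - 30 ≡ 21; y = λ·(7 - 21) - 8 ≡ 14. → (21, 14)
3G = (21, 14).
Next 2H:
Repeated addition: build up to 2H.
2H: (2, 0) + (2, 0): same x and y₁ ≡ -y₂, so the sum is 𝒪.
2H = 𝒪.
Finally 3G + 2H:
(21, 14) + 𝒪 = (21, 14) (identity).

(21, 14)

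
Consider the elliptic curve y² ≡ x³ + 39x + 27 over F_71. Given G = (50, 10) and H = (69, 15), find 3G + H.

(37, 3)

First 3G:
Repeated addition: build up to 3G.
2G: tangent at (50, 10): λ = (3·50² + 39)/(2·10) ≡ 13/20. 20⁻¹ ≡ 32 (mod 71) since 20·32 = 640 ≡ 1, so λ ≡ 13·32 ≡ 61.
  x = λ² - 50 - 50 = 3721 - 100 ≡ 0; y = λ·(50 - 0) - 10 ≡ 58. → (0, 58)
3G: (0, 58) + (50, 10). λ = (10 - 58)/(50 - 0) ≡ 23/50 mod 71. 50⁻¹ ≡ 27 (mod 71) since 50·27 = 1350 ≡ 1, so λ ≡ 53.
  x = λ² - 0 - 50 = 2809 - 50 ≡ 61; y = λ·(0 - 61) - 58 ≡ 46. → (61, 46)
3G = (61, 46).
Finally 3G + H:
(61, 46) + (69, 15). λ = (15 - 46)/(69 - 61) ≡ 40/8 mod 71. 8⁻¹ ≡ 9 (mod 71) since 8·9 = 72 ≡ 1, so λ ≡ 5.
  x = λ² - 61 - 69 = 25 - 130 ≡ 37; y = λ·(61 - 37) - 46 ≡ 3. → (37, 3)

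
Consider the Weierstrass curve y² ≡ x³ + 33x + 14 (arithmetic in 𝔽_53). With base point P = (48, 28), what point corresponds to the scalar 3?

(41, 13)

Repeated addition: build up to 3P.
2P: tangent at (48, 28): λ = (3·48² + 33)/(2·28) ≡ 2/3. 3⁻¹ ≡ 18 (mod 53) since 3·18 = 54 ≡ 1, so λ ≡ 2·18 ≡ 36.
  x = λ² - 48 - 48 = 1296 - 96 ≡ 34; y = λ·(48 - 34) - 28 ≡ 52. → (34, 52)
3P: (34, 52) + (48, 28). λ = (28 - 52)/(48 - 34) ≡ 29/14 mod 53. 14⁻¹ ≡ 19 (mod 53) since 14·19 = 266 ≡ 1, so λ ≡ 21.
  x = λ² - 34 - 48 = 441 - 82 ≡ 41; y = λ·(34 - 41) - 52 ≡ 13. → (41, 13)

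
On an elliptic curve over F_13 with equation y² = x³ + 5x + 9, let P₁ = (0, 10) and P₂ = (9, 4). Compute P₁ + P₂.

(3, 5)

(0, 10) + (9, 4). λ = (4 - 10)/(9 - 0) ≡ 7/9 mod 13. 9⁻¹ ≡ 3 (mod 13) since 9·3 = 27 ≡ 1, so λ ≡ 8.
  x = λ² - 0 - 9 = 64 - 9 ≡ 3; y = λ·(0 - 3) - 10 ≡ 5. → (3, 5)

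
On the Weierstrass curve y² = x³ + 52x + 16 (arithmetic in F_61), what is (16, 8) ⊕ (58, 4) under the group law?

(16, 8) + (58, 4). λ = (4 - 8)/(58 - 16) ≡ 57/42 mod 61. 42⁻¹ ≡ 16 (mod 61) since 42·16 = 672 ≡ 1, so λ ≡ 58.
  x = λ² - 16 - 58 = 3364 - 74 ≡ 57; y = λ·(16 - 57) - 8 ≡ 54. → (57, 54)

(57, 54)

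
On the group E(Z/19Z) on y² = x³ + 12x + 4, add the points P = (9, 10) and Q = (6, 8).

(15, 5)

(9, 10) + (6, 8). λ = (8 - 10)/(6 - 9) ≡ 17/16 mod 19. 16⁻¹ ≡ 6 (mod 19), so λ ≡ 7.
  x = λ² - 9 - 6 = 49 - 15 ≡ 15; y = λ·(9 - 15) - 10 ≡ 5. → (15, 5)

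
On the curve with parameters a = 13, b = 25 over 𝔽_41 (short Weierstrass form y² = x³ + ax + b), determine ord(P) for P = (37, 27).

2P: tangent at (37, 27): λ = (3·37² + 13)/(2·27) ≡ 20/13. 13⁻¹ ≡ 19 (mod 41), so λ ≡ 20·19 ≡ 11.
  x = λ² - 37 - 37 = 121 - 74 ≡ 6; y = λ·(37 - 6) - 27 ≡ 27. → (6, 27)
3P: (6, 27) + (37, 27). λ = (27 - 27)/(37 - 6) ≡ 0/31 mod 41. 31⁻¹ ≡ 4 (mod 41), so λ ≡ 0.
  x = λ² - 6 - 37 = 0 - 43 ≡ 39; y = λ·(6 - 39) - 27 ≡ 14. → (39, 14)
4P: (39, 14) + (37, 27). λ = (27 - 14)/(37 - 39) ≡ 13/39 mod 41. 39⁻¹ ≡ 20 (mod 41), so λ ≡ 14.
  x = λ² - 39 - 37 = 196 - 76 ≡ 38; y = λ·(39 - 38) - 14 ≡ 0. → (38, 0)
5P: (38, 0) + (37, 27). λ = (27 - 0)/(37 - 38) ≡ 27/40 mod 41. 40⁻¹ ≡ 40 (mod 41), so λ ≡ 14.
  x = λ² - 38 - 37 = 196 - 75 ≡ 39; y = λ·(38 - 39) - 0 ≡ 27. → (39, 27)
6P: (39, 27) + (37, 27). λ = (27 - 27)/(37 - 39) ≡ 0/39 mod 41. 39⁻¹ ≡ 20 (mod 41), so λ ≡ 0.
  x = λ² - 39 - 37 = 0 - 76 ≡ 6; y = λ·(39 - 6) - 27 ≡ 14. → (6, 14)
7P: (6, 14) + (37, 27). λ = (27 - 14)/(37 - 6) ≡ 13/31 mod 41. 31⁻¹ ≡ 4 (mod 41) since 31·4 = 124 ≡ 1, so λ ≡ 11.
  x = λ² - 6 - 37 = 121 - 43 ≡ 37; y = λ·(6 - 37) - 14 ≡ 14. → (37, 14)
8P: (37, 14) + (37, 27): same x and y₁ ≡ -y₂, so the sum is the point at infinity.
8P = the point at infinity, so the order is 8.

8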